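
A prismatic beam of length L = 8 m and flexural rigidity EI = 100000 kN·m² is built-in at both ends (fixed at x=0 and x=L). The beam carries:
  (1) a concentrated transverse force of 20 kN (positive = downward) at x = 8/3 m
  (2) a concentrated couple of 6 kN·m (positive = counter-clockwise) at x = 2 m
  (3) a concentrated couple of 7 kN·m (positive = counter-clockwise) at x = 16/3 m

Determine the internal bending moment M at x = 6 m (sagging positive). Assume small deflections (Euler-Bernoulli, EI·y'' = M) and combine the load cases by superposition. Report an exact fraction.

Load 1 — point force P=20 kN at a=8/3 m (b=L-a=16/3):
  M_1 = Pa²(a+3b)(L-x)/L³ - Pa²b/L²  [x>a] = 20·(8/3)²·((8/3)+3·(16/3))·(8-6)/8³ - 20·(8/3)²·(16/3)/8² = -40/27 kN·m
Load 2 — applied couple M₀=6 kN·m at a=2 m (b=L-a=6):
  M_2 = R_Ax - M_A - M₀  [x>a] with R_A=27/32, M_A=-9/8 = (27/32)·6 - (-9/8) - 6 = 3/16 kN·m
Load 3 — applied couple M₀=7 kN·m at a=16/3 m (b=L-a=8/3):
  M_3 = R_Ax - M_A - M₀  [x>a] with R_A=7/6, M_A=7/3 = (7/6)·6 - (7/3) - 7 = -7/3 kN·m
Superposition: M = Σ M_i = -1567/432 kN·m ≈ -3.627315 kN·m

M(6) = -1567/432 kN·m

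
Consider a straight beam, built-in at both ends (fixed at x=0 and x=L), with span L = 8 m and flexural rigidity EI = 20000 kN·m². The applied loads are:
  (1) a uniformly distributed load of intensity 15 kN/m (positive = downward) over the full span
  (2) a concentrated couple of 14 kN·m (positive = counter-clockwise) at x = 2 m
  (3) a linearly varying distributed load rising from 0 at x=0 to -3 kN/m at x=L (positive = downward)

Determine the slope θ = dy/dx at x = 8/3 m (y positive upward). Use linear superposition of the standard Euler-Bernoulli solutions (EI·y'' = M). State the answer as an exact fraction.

θ(8/3) = -7631/4050000 rad

Load 1 — uniform load w=15 kN/m over full span:
  θ_1 = -wx(L-x)(L-2x)/(12EI) = -15·(8/3)·(8-(8/3))·(8-2·(8/3))/(12·20000) = -8/3375 rad
Load 2 — applied couple M₀=14 kN·m at a=2 m (b=L-a=6):
  θ_2 = (R_Ax²/2 - M_Ax - M₀(x-a))/EI  [x>a] with R_A=63/32, M_A=-21/8 = ((63/32)·(8/3)²/2 - (-21/8)·(8/3) - 14·((8/3)-2))/20000 = 7/30000 rad
Load 3 — triangular load w₀=-3 kN/m (0→w₀ over full span):
  θ_3 = -w₀(2x(L-x)(L-2x)(x+2L)+x²(L-x)²)/(120LEI) = -(-3)·(2·(8/3)·(8-(8/3))·(8-2·(8/3))·((8/3)+2·8)+(8/3)²·(8-(8/3))²)/(120·8·20000) = 64/253125 rad
Superposition: θ = Σ θ_i = -7631/4050000 rad ≈ -0.001884 rad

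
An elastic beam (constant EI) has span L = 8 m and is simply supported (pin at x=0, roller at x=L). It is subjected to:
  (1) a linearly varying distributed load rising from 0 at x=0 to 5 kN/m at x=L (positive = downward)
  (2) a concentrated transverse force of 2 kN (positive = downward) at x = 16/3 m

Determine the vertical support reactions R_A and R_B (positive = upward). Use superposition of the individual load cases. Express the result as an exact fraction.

R_A = 22/3 kN, R_B = 44/3 kN

Load 1 — triangular load w₀=5 kN/m (0→w₀ over full span):
  R_A = w₀L/6 = 5·8/6 = 20/3 kN
  R_B = w₀L/3 = 5·8/3 = 40/3 kN
Load 2 — point force P=2 kN at a=16/3 m (b=L-a=8/3):
  R_A = Pb/L = 2·(8/3)/8 = 2/3 kN
  R_B = Pa/L = 2·(16/3)/8 = 4/3 kN
Superposition: R_A = 22/3 kN, R_B = 44/3 kN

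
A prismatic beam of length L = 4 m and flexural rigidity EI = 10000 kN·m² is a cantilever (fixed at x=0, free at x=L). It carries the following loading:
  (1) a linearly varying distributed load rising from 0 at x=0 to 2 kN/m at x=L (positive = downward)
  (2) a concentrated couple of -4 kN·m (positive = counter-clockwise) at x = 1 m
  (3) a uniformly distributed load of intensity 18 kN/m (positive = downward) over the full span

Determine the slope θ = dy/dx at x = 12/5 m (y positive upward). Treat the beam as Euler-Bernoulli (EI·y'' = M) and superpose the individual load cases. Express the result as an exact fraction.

Load 1 — triangular load w₀=2 kN/m (0→w₀ over full span):
  θ_1 = (w₀Lx²/4-w₀L²x/3-w₀x⁴/(24L))/EI = (2·4·(12/5)²/4-2·4²·(12/5)/3-2·(12/5)⁴/(24·4))/10000 = -577/390625 rad
Load 2 — applied couple M₀=-4 kN·m at a=1 m (b=L-a=3):
  θ_2 = M₀a/EI  [x>a] = (-4)·1/10000 = -1/2500 rad
Load 3 — uniform load w=18 kN/m over full span:
  θ_3 = -wx(x²-3Lx+3L²)/(6EI) = -18·(12/5)·((12/5)²-3·4·(12/5)+3·4²)/(6·10000) = -1404/78125 rad
Superposition: θ = Σ θ_i = -31013/1562500 rad ≈ -0.019848 rad

θ(12/5) = -31013/1562500 rad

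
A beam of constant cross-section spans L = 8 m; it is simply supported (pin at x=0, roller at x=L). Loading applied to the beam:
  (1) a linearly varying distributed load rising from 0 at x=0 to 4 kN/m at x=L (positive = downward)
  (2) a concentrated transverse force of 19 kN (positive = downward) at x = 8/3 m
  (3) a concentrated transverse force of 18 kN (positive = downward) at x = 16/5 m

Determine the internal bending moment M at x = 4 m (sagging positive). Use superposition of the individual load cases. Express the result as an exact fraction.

Load 1 — triangular load w₀=4 kN/m (0→w₀ over full span):
  M_1 = w₀Lx/6 - w₀x³/(6L) = 4·8·4/6 - 4·4³/(6·8) = 16 kN·m
Load 2 — point force P=19 kN at a=8/3 m (b=L-a=16/3):
  M_2 = Pa(L-x)/L  [x>a] = 19·(8/3)·(8-4)/8 = 76/3 kN·m
Load 3 — point force P=18 kN at a=16/5 m (b=L-a=24/5):
  M_3 = Pa(L-x)/L  [x>a] = 18·(16/5)·(8-4)/8 = 144/5 kN·m
Superposition: M = Σ M_i = 1052/15 kN·m ≈ 70.133333 kN·m

M(4) = 1052/15 kN·m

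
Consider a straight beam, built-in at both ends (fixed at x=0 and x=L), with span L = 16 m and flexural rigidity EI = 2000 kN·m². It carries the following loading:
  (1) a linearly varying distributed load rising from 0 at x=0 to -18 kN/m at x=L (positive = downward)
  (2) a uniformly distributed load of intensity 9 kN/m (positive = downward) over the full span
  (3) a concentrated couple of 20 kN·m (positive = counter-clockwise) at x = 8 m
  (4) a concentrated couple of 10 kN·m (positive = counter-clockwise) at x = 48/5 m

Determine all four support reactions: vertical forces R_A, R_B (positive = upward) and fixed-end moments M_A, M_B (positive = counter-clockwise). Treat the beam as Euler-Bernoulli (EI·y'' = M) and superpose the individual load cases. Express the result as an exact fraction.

R_A = 1263/40 kN, M_A = 233/5 kN·m, R_B = -1263/40 kN, M_B = 223/5 kN·m

Load 1 — triangular load w₀=-18 kN/m (0→w₀ over full span):
  R_A = 3w₀L/20 = 3·(-18)·16/20 = -216/5 kN
  M_A = w₀L²/30 = (-18)·16²/30 = -768/5 kN·m
  R_B = 7w₀L/20 = 7·(-18)·16/20 = -504/5 kN
  M_B = -w₀L²/20 = -(-18)·16²/20 = 1152/5 kN·m
Load 2 — uniform load w=9 kN/m over full span:
  R_A = wL/2 = 9·16/2 = 72 kN
  M_A = wL²/12 = 9·16²/12 = 192 kN·m
  R_B = wL/2 = 9·16/2 = 72 kN
  M_B = -wL²/12 = -9·16²/12 = -192 kN·m
Load 3 — applied couple M₀=20 kN·m at a=8 m (b=L-a=8):
  R_A = 6M₀ab/L³ = 6·20·8·8/16³ = 15/8 kN
  M_A = M₀b(2a-b)/L² = 20·8·(2·8-8)/16² = 5 kN·m
  R_B = -6M₀ab/L³ = -6·20·8·8/16³ = -15/8 kN
  M_B = M₀a(2b-a)/L² = 20·8·(2·8-8)/16² = 5 kN·m
Load 4 — applied couple M₀=10 kN·m at a=48/5 m (b=L-a=32/5):
  R_A = 6M₀ab/L³ = 6·10·(48/5)·(32/5)/16³ = 9/10 kN
  M_A = M₀b(2a-b)/L² = 10·(32/5)·(2·(48/5)-(32/5))/16² = 16/5 kN·m
  R_B = -6M₀ab/L³ = -6·10·(48/5)·(32/5)/16³ = -9/10 kN
  M_B = M₀a(2b-a)/L² = 10·(48/5)·(2·(32/5)-(48/5))/16² = 6/5 kN·m
Superposition: R_A = 1263/40 kN, M_A = 233/5 kN·m, R_B = -1263/40 kN, M_B = 223/5 kN·m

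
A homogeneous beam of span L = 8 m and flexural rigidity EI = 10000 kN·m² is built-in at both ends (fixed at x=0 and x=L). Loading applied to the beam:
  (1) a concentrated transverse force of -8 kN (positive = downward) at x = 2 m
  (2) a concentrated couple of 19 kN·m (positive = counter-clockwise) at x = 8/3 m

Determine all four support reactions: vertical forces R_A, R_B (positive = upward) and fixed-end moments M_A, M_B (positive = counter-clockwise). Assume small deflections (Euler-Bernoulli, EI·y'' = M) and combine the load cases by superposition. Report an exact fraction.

R_A = -43/12 kN, M_A = -9 kN·m, R_B = -53/12 kN, M_B = 28/3 kN·m

Load 1 — point force P=-8 kN at a=2 m (b=L-a=6):
  R_A = Pb²(3a+b)/L³ = (-8)·6²·(3·2+6)/8³ = -27/4 kN
  M_A = Pab²/L² = (-8)·2·6²/8² = -9 kN·m
  R_B = Pa²(a+3b)/L³ = (-8)·2²·(2+3·6)/8³ = -5/4 kN
  M_B = -Pa²b/L² = -(-8)·2²·6/8² = 3 kN·m
Load 2 — applied couple M₀=19 kN·m at a=8/3 m (b=L-a=16/3):
  R_A = 6M₀ab/L³ = 6·19·(8/3)·(16/3)/8³ = 19/6 kN
  M_A = M₀b(2a-b)/L² = 19·(16/3)·(2·(8/3)-(16/3))/8² = 0 kN·m
  R_B = -6M₀ab/L³ = -6·19·(8/3)·(16/3)/8³ = -19/6 kN
  M_B = M₀a(2b-a)/L² = 19·(8/3)·(2·(16/3)-(8/3))/8² = 19/3 kN·m
Superposition: R_A = -43/12 kN, M_A = -9 kN·m, R_B = -53/12 kN, M_B = 28/3 kN·m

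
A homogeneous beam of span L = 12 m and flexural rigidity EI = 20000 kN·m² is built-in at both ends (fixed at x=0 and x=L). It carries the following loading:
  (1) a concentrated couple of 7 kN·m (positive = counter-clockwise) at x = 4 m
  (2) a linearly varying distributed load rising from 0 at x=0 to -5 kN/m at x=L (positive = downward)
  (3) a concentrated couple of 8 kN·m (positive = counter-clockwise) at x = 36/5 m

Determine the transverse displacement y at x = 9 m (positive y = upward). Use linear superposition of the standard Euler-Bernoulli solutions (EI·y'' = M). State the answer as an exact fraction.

y(9) = 2897/640000 m

Load 1 — applied couple M₀=7 kN·m at a=4 m (b=L-a=8):
  y_1 = (R_Ax³/6 - M_Ax²/2 - M₀(x-a)²/2)/EI  [x>a] with R_A=7/9, M_A=0 = ((7/9)·9³/6 - 0·9²/2 - 7·(9-4)²/2)/20000 = 7/20000 m
Load 2 — triangular load w₀=-5 kN/m (0→w₀ over full span):
  y_2 = -w₀x²(L-x)²(x+2L)/(120LEI) = -(-5)·9²·(12-9)²·(9+2·12)/(120·12·20000) = 2673/640000 m
Load 3 — applied couple M₀=8 kN·m at a=36/5 m (b=L-a=24/5):
  y_3 = (R_Ax³/6 - M_Ax²/2 - M₀(x-a)²/2)/EI  [x>a] with R_A=24/25, M_A=64/25 = ((24/25)·9³/6 - (64/25)·9²/2 - 8·(9-(36/5))²/2)/20000 = 0 m
Superposition: y = Σ y_i = 2897/640000 m ≈ 0.004527 m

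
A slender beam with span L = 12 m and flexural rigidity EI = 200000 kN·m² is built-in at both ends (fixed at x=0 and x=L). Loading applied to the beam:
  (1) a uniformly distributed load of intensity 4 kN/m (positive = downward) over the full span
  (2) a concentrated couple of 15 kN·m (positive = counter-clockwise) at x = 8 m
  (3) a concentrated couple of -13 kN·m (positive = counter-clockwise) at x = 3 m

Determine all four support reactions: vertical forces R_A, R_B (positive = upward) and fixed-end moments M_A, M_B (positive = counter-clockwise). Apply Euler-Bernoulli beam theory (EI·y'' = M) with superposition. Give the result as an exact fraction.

R_A = 2347/96 kN, M_A = 887/16 kN·m, R_B = 2261/96 kN, M_B = -833/16 kN·m

Load 1 — uniform load w=4 kN/m over full span:
  R_A = wL/2 = 4·12/2 = 24 kN
  M_A = wL²/12 = 4·12²/12 = 48 kN·m
  R_B = wL/2 = 4·12/2 = 24 kN
  M_B = -wL²/12 = -4·12²/12 = -48 kN·m
Load 2 — applied couple M₀=15 kN·m at a=8 m (b=L-a=4):
  R_A = 6M₀ab/L³ = 6·15·8·4/12³ = 5/3 kN
  M_A = M₀b(2a-b)/L² = 15·4·(2·8-4)/12² = 5 kN·m
  R_B = -6M₀ab/L³ = -6·15·8·4/12³ = -5/3 kN
  M_B = M₀a(2b-a)/L² = 15·8·(2·4-8)/12² = 0 kN·m
Load 3 — applied couple M₀=-13 kN·m at a=3 m (b=L-a=9):
  R_A = 6M₀ab/L³ = 6·(-13)·3·9/12³ = -39/32 kN
  M_A = M₀b(2a-b)/L² = (-13)·9·(2·3-9)/12² = 39/16 kN·m
  R_B = -6M₀ab/L³ = -6·(-13)·3·9/12³ = 39/32 kN
  M_B = M₀a(2b-a)/L² = (-13)·3·(2·9-3)/12² = -65/16 kN·m
Superposition: R_A = 2347/96 kN, M_A = 887/16 kN·m, R_B = 2261/96 kN, M_B = -833/16 kN·m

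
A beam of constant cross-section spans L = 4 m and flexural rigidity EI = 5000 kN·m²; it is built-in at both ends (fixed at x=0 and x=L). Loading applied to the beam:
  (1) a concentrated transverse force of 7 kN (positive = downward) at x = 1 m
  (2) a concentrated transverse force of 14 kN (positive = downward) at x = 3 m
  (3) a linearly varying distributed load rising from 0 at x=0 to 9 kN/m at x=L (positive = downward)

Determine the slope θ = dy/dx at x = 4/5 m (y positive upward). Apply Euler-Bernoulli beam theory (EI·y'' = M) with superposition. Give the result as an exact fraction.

θ(4/5) = -6013/6250000 rad

Load 1 — point force P=7 kN at a=1 m (b=L-a=3):
  θ_1 = -Pb²x(2aL-(3a+b)x)/(2L³EI)  [x≤a] = -7·3²·(4/5)·(2·1·4-(3·1+3)·(4/5))/(2·4³·5000) = -63/250000 rad
Load 2 — point force P=14 kN at a=3 m (b=L-a=1):
  θ_2 = -Pb²x(2aL-(3a+b)x)/(2L³EI)  [x≤a] = -14·1²·(4/5)·(2·3·4-(3·3+1)·(4/5))/(2·4³·5000) = -7/25000 rad
Load 3 — triangular load w₀=9 kN/m (0→w₀ over full span):
  θ_3 = -w₀(2x(L-x)(L-2x)(x+2L)+x²(L-x)²)/(120LEI) = -9·(2·(4/5)·(4-(4/5))·(4-2·(4/5))·((4/5)+2·4)+(4/5)²·(4-(4/5))²)/(120·4·5000) = -168/390625 rad
Superposition: θ = Σ θ_i = -6013/6250000 rad ≈ -0.000962 rad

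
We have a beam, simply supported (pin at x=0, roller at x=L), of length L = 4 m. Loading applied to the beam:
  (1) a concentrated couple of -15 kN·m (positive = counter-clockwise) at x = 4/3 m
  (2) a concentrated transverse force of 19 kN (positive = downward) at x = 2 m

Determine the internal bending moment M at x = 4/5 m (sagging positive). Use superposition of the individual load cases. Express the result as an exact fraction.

M(4/5) = 23/5 kN·m

Load 1 — applied couple M₀=-15 kN·m at a=4/3 m (b=L-a=8/3):
  M_1 = M₀x/L  [x≤a] = (-15)·(4/5)/4 = -3 kN·m
Load 2 — point force P=19 kN at a=2 m (b=L-a=2):
  M_2 = Pbx/L  [x≤a] = 19·2·(4/5)/4 = 38/5 kN·m
Superposition: M = Σ M_i = 23/5 kN·m ≈ 4.600000 kN·m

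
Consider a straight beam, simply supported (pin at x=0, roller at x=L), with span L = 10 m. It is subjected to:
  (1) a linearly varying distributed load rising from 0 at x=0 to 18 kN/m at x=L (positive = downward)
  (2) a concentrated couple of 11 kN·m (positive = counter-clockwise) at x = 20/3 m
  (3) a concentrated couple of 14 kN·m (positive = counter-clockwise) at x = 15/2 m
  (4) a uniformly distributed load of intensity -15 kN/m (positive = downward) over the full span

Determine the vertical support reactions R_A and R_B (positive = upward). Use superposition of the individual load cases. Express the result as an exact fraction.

Load 1 — triangular load w₀=18 kN/m (0→w₀ over full span):
  R_A = w₀L/6 = 18·10/6 = 30 kN
  R_B = w₀L/3 = 18·10/3 = 60 kN
Load 2 — applied couple M₀=11 kN·m at a=20/3 m (b=L-a=10/3):
  R_A = M₀/L = 11/10 kN
  R_B = -M₀/L = -11/10 kN
Load 3 — applied couple M₀=14 kN·m at a=15/2 m (b=L-a=5/2):
  R_A = M₀/L = 14/10 = 7/5 kN
  R_B = -M₀/L = -14/10 = -7/5 kN
Load 4 — uniform load w=-15 kN/m over full span:
  R_A = wL/2 = (-15)·10/2 = -75 kN
  R_B = wL/2 = (-15)·10/2 = -75 kN
Superposition: R_A = -85/2 kN, R_B = -35/2 kN

R_A = -85/2 kN, R_B = -35/2 kN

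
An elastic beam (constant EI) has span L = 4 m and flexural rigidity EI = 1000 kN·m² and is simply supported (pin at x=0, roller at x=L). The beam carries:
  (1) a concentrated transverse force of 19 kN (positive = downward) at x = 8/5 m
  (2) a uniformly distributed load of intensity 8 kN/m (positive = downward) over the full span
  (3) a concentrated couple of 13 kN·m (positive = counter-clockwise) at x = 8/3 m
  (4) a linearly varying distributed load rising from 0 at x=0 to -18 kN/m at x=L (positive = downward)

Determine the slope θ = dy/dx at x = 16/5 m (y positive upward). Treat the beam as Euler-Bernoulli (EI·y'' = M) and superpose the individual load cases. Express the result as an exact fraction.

θ(16/5) = 22553/1406250 rad

Load 1 — point force P=19 kN at a=8/5 m (b=L-a=12/5):
  θ_1 = -Pa(2L²-6Lx+3x²+a²)/(6LEI)  [x>a] = -19·(8/5)·(2·4²-6·4·(16/5)+3·(16/5)²+(8/5)²)/(6·4·1000) = 228/15625 rad
Load 2 — uniform load w=8 kN/m over full span:
  θ_2 = -w(L³-6Lx²+4x³)/(24EI) = -8·(4³-6·4·(16/5)²+4·(16/5)³)/(24·1000) = 264/15625 rad
Load 3 — applied couple M₀=13 kN·m at a=8/3 m (b=L-a=4/3):
  θ_3 = (M₀x²/(2L)-M₀(x-a)+C₁)/EI  [x>a] with C₁=M₀(3b²-L²)/(6L)=-52/9 = (13·(16/5)²/(2·4)-13·((16/5)-(8/3))+(-52/9))/1000 = 221/56250 rad
Load 4 — triangular load w₀=-18 kN/m (0→w₀ over full span):
  θ_4 = -w₀(7L⁴-30L²x²+15x⁴)/(360LEI) = -(-18)·(7·4⁴-30·4²·(16/5)²+15·(16/5)⁴)/(360·4·1000) = -1514/78125 rad
Superposition: θ = Σ θ_i = 22553/1406250 rad ≈ 0.016038 rad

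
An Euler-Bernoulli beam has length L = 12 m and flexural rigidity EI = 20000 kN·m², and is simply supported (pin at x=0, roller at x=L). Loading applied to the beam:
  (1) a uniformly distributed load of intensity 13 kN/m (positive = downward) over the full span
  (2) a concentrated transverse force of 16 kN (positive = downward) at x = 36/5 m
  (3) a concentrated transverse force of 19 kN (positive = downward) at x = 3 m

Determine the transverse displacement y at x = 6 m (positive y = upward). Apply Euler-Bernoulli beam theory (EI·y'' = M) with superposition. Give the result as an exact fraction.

Load 1 — uniform load w=13 kN/m over full span:
  y_1 = -wx(L³-2Lx²+x³)/(24EI) = -13·6·(12³-2·12·6²+6³)/(24·20000) = -351/2000 m
Load 2 — point force P=16 kN at a=36/5 m (b=L-a=24/5):
  y_2 = -Pbx(L²-b²-x²)/(6LEI)  [x≤a] = -16·(24/5)·6·(12²-(24/5)²-6²)/(6·12·20000) = -2124/78125 m
Load 3 — point force P=19 kN at a=3 m (b=L-a=9):
  y_3 = -Pa(L-x)(2Lx-a²-x²)/(6LEI)  [x>a] = -19·3·(12-6)·(2·12·6-3²-6²)/(6·12·20000) = -1881/80000 m
Superposition: y = Σ y_i = -2261997/10000000 m ≈ -0.226200 m

y(6) = -2261997/10000000 m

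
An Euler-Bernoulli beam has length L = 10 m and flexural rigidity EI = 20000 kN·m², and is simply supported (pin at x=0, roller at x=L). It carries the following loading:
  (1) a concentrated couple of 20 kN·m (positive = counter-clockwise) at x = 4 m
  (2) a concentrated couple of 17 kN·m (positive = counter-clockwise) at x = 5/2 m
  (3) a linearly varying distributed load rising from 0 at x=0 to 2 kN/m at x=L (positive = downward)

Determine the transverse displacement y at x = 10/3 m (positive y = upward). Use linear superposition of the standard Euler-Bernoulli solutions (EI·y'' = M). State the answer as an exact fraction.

Load 1 — applied couple M₀=20 kN·m at a=4 m (b=L-a=6):
  y_1 = (M₀x³/(6L)+C₁x)/EI  [x≤a] with C₁=M₀(3b²-L²)/(6L)=8/3 = (20·(10/3)³/(6·10)+(8/3)·(10/3))/20000 = 43/40500 m
Load 2 — applied couple M₀=17 kN·m at a=5/2 m (b=L-a=15/2):
  y_2 = (M₀x³/(6L)-M₀(x-a)²/2+C₁x)/EI  [x>a] with C₁=M₀(3b²-L²)/(6L)=935/48 = (17·(10/3)³/(6·10)-17·((10/3)-(5/2))²/2+(935/48)·(10/3))/20000 = 901/259200 m
Load 3 — triangular load w₀=2 kN/m (0→w₀ over full span):
  y_3 = -w₀x(7L⁴-10L²x²+3x⁴)/(360LEI) = -2·(10/3)·(7·10⁴-10·10²·(10/3)²+3·(10/3)⁴)/(360·10·20000) = -4/729 m
Superposition: y = Σ y_i = -11071/11664000 m ≈ -0.000949 m

y(10/3) = -11071/11664000 m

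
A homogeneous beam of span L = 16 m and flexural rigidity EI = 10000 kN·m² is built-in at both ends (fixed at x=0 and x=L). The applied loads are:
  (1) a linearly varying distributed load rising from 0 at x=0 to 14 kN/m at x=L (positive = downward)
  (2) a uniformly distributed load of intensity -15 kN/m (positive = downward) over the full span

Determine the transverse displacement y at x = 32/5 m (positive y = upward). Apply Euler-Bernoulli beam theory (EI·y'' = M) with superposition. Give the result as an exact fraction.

y(32/5) = 1271808/9765625 m

Load 1 — triangular load w₀=14 kN/m (0→w₀ over full span):
  y_1 = -w₀x²(L-x)²(x+2L)/(120LEI) = -14·(32/5)²·(16-(32/5))²·((32/5)+2·16)/(120·16·10000) = -1032192/9765625 m
Load 2 — uniform load w=-15 kN/m over full span:
  y_2 = -wx²(L-x)²/(24EI) = -(-15)·(32/5)²·(16-(32/5))²/(24·10000) = 18432/78125 m
Superposition: y = Σ y_i = 1271808/9765625 m ≈ 0.130233 m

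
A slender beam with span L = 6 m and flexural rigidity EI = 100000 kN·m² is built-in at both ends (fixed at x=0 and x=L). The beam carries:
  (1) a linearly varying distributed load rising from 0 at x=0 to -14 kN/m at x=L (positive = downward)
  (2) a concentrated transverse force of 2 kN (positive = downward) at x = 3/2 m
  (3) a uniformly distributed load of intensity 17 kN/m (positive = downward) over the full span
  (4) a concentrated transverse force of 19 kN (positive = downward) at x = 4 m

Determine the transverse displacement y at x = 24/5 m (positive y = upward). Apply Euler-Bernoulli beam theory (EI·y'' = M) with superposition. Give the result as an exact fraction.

y(24/5) = -7906669/37500000000 m

Load 1 — triangular load w₀=-14 kN/m (0→w₀ over full span):
  y_1 = -w₀x²(L-x)²(x+2L)/(120LEI) = -(-14)·(24/5)²·(6-(24/5))²·((24/5)+2·6)/(120·6·100000) = 5292/48828125 m
Load 2 — point force P=2 kN at a=3/2 m (b=L-a=9/2):
  y_2 = -Pa²(L-x)²(3bL-(3b+a)(L-x))/(6L³EI)  [x>a] = -2·(3/2)²·(6-(24/5))²·(3·(9/2)·6-(3·(9/2)+(3/2))·(6-(24/5)))/(6·6³·100000) = -63/20000000 m
Load 3 — uniform load w=17 kN/m over full span:
  y_3 = -wx²(L-x)²/(24EI) = -17·(24/5)²·(6-(24/5))²/(24·100000) = -459/1953125 m
Load 4 — point force P=19 kN at a=4 m (b=L-a=2):
  y_4 = -Pa²(L-x)²(3bL-(3b+a)(L-x))/(6L³EI)  [x>a] = -19·4²·(6-(24/5))²·(3·2·6-(3·2+4)·(6-(24/5)))/(6·6³·100000) = -19/234375 m
Superposition: y = Σ y_i = -7906669/37500000000 m ≈ -0.000211 m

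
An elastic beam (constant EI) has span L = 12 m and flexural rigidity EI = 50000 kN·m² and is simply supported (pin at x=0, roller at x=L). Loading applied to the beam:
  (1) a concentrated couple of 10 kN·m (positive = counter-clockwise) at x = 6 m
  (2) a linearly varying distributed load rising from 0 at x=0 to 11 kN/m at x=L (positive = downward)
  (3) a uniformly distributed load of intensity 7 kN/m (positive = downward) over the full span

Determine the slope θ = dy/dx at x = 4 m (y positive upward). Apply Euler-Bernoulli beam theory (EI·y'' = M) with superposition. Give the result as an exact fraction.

Load 1 — applied couple M₀=10 kN·m at a=6 m (b=L-a=6):
  θ_1 = (M₀x²/(2L)+C₁)/EI  [x≤a] with C₁=M₀(3b²-L²)/(6L)=-5 = (10·4²/(2·12)+(-5))/50000 = 1/30000 rad
Load 2 — triangular load w₀=11 kN/m (0→w₀ over full span):
  θ_2 = -w₀(7L⁴-30L²x²+15x⁴)/(360LEI) = -11·(7·12⁴-30·12²·4²+15·4⁴)/(360·12·50000) = -572/140625 rad
Load 3 — uniform load w=7 kN/m over full span:
  θ_3 = -w(L³-6Lx²+4x³)/(24EI) = -7·(12³-6·12·4²+4·4³)/(24·50000) = -91/18750 rad
Superposition: θ = Σ θ_i = -19997/2250000 rad ≈ -0.008888 rad

θ(4) = -19997/2250000 rad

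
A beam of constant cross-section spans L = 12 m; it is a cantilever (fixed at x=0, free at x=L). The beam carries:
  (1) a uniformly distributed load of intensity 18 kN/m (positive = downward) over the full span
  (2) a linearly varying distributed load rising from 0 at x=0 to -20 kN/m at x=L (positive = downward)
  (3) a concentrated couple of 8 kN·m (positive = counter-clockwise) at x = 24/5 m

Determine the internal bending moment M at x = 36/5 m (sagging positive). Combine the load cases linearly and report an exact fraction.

Load 1 — uniform load w=18 kN/m over full span:
  M_1 = -w(L-x)²/2 = -18·(12-(36/5))²/2 = -5184/25 kN·m
Load 2 — triangular load w₀=-20 kN/m (0→w₀ over full span):
  M_2 = w₀Lx/2 - w₀L²/3 - w₀x³/(6L) = (-20)·12·(36/5)/2 - (-20)·12²/3 - (-20)·(36/5)³/(6·12) = 4992/25 kN·m
Load 3 — applied couple M₀=8 kN·m at a=24/5 m (b=L-a=36/5):
  M_3 = 0  [x>a] = 0 kN·m
Superposition: M = Σ M_i = -192/25 kN·m ≈ -7.680000 kN·m

M(36/5) = -192/25 kN·m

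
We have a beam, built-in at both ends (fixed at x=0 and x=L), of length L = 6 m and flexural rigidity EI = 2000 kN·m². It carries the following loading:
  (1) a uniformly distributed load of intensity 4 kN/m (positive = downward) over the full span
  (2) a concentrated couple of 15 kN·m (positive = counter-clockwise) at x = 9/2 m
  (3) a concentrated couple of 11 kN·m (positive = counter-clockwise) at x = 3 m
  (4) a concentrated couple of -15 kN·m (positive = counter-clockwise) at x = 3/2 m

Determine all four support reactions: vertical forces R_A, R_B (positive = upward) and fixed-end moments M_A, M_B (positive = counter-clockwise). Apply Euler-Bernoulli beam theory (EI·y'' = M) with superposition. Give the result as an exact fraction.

Load 1 — uniform load w=4 kN/m over full span:
  R_A = wL/2 = 4·6/2 = 12 kN
  M_A = wL²/12 = 4·6²/12 = 12 kN·m
  R_B = wL/2 = 4·6/2 = 12 kN
  M_B = -wL²/12 = -4·6²/12 = -12 kN·m
Load 2 — applied couple M₀=15 kN·m at a=9/2 m (b=L-a=3/2):
  R_A = 6M₀ab/L³ = 6·15·(9/2)·(3/2)/6³ = 45/16 kN
  M_A = M₀b(2a-b)/L² = 15·(3/2)·(2·(9/2)-(3/2))/6² = 75/16 kN·m
  R_B = -6M₀ab/L³ = -6·15·(9/2)·(3/2)/6³ = -45/16 kN
  M_B = M₀a(2b-a)/L² = 15·(9/2)·(2·(3/2)-(9/2))/6² = -45/16 kN·m
Load 3 — applied couple M₀=11 kN·m at a=3 m (b=L-a=3):
  R_A = 6M₀ab/L³ = 6·11·3·3/6³ = 11/4 kN
  M_A = M₀b(2a-b)/L² = 11·3·(2·3-3)/6² = 11/4 kN·m
  R_B = -6M₀ab/L³ = -6·11·3·3/6³ = -11/4 kN
  M_B = M₀a(2b-a)/L² = 11·3·(2·3-3)/6² = 11/4 kN·m
Load 4 — applied couple M₀=-15 kN·m at a=3/2 m (b=L-a=9/2):
  R_A = 6M₀ab/L³ = 6·(-15)·(3/2)·(9/2)/6³ = -45/16 kN
  M_A = M₀b(2a-b)/L² = (-15)·(9/2)·(2·(3/2)-(9/2))/6² = 45/16 kN·m
  R_B = -6M₀ab/L³ = -6·(-15)·(3/2)·(9/2)/6³ = 45/16 kN
  M_B = M₀a(2b-a)/L² = (-15)·(3/2)·(2·(9/2)-(3/2))/6² = -75/16 kN·m
Superposition: R_A = 59/4 kN, M_A = 89/4 kN·m, R_B = 37/4 kN, M_B = -67/4 kN·m

R_A = 59/4 kN, M_A = 89/4 kN·m, R_B = 37/4 kN, M_B = -67/4 kN·m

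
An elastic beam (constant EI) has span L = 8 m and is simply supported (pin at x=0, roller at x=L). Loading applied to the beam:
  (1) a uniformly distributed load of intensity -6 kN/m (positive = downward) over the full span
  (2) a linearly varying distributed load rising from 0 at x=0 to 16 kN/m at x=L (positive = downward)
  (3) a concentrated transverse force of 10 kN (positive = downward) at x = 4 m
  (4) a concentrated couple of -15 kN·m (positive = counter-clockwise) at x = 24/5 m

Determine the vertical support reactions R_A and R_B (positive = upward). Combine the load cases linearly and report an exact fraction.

R_A = 11/24 kN, R_B = 613/24 kN

Load 1 — uniform load w=-6 kN/m over full span:
  R_A = wL/2 = (-6)·8/2 = -24 kN
  R_B = wL/2 = (-6)·8/2 = -24 kN
Load 2 — triangular load w₀=16 kN/m (0→w₀ over full span):
  R_A = w₀L/6 = 16·8/6 = 64/3 kN
  R_B = w₀L/3 = 16·8/3 = 128/3 kN
Load 3 — point force P=10 kN at a=4 m (b=L-a=4):
  R_A = Pb/L = 10·4/8 = 5 kN
  R_B = Pa/L = 10·4/8 = 5 kN
Load 4 — applied couple M₀=-15 kN·m at a=24/5 m (b=L-a=16/5):
  R_A = M₀/L = (-15)/8 = -15/8 kN
  R_B = -M₀/L = -(-15)/8 = 15/8 kN
Superposition: R_A = 11/24 kN, R_B = 613/24 kN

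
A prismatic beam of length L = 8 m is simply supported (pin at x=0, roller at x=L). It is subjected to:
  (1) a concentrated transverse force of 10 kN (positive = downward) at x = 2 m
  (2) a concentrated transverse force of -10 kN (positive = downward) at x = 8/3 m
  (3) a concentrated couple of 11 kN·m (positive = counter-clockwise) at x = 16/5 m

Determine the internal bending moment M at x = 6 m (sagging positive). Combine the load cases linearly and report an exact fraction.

M(6) = -53/12 kN·m

Load 1 — point force P=10 kN at a=2 m (b=L-a=6):
  M_1 = Pa(L-x)/L  [x>a] = 10·2·(8-6)/8 = 5 kN·m
Load 2 — point force P=-10 kN at a=8/3 m (b=L-a=16/3):
  M_2 = Pa(L-x)/L  [x>a] = (-10)·(8/3)·(8-6)/8 = -20/3 kN·m
Load 3 — applied couple M₀=11 kN·m at a=16/5 m (b=L-a=24/5):
  M_3 = M₀x/L - M₀  [x>a] = 11·6/8 - 11 = -11/4 kN·m
Superposition: M = Σ M_i = -53/12 kN·m ≈ -4.416667 kN·m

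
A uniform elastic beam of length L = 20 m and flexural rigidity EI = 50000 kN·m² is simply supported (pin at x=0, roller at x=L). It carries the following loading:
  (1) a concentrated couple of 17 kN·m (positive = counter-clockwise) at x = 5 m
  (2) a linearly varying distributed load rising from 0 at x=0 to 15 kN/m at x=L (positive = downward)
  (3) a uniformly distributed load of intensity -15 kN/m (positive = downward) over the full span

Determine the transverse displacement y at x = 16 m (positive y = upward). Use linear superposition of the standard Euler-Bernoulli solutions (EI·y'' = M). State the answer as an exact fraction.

y(16) = 17963/100000 m

Load 1 — applied couple M₀=17 kN·m at a=5 m (b=L-a=15):
  y_1 = (M₀x³/(6L)-M₀(x-a)²/2+C₁x)/EI  [x>a] with C₁=M₀(3b²-L²)/(6L)=935/24 = (17·16³/(6·20)-17·(16-5)²/2+(935/24)·16)/50000 = 1751/500000 m
Load 2 — triangular load w₀=15 kN/m (0→w₀ over full span):
  y_2 = -w₀x(7L⁴-10L²x²+3x⁴)/(360LEI) = -15·16·(7·20⁴-10·20²·16²+3·16⁴)/(360·20·50000) = -3048/15625 m
Load 3 — uniform load w=-15 kN/m over full span:
  y_3 = -wx(L³-2Lx²+x³)/(24EI) = -(-15)·16·(20³-2·20·16²+16³)/(24·50000) = 232/625 m
Superposition: y = Σ y_i = 17963/100000 m ≈ 0.179630 m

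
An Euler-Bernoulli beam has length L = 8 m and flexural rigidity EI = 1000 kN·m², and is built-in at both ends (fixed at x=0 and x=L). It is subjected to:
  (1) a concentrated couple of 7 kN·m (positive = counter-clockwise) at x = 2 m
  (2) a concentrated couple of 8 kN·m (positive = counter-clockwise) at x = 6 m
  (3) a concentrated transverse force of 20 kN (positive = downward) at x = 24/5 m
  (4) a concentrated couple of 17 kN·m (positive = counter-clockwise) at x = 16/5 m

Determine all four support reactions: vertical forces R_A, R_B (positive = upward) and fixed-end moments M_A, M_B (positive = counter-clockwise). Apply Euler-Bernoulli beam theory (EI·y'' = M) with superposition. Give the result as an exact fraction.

R_A = 3907/320 kN, M_A = 1487/80 kN·m, R_B = 2493/320 kN, M_B = -1353/80 kN·m

Load 1 — applied couple M₀=7 kN·m at a=2 m (b=L-a=6):
  R_A = 6M₀ab/L³ = 6·7·2·6/8³ = 63/64 kN
  M_A = M₀b(2a-b)/L² = 7·6·(2·2-6)/8² = -21/16 kN·m
  R_B = -6M₀ab/L³ = -6·7·2·6/8³ = -63/64 kN
  M_B = M₀a(2b-a)/L² = 7·2·(2·6-2)/8² = 35/16 kN·m
Load 2 — applied couple M₀=8 kN·m at a=6 m (b=L-a=2):
  R_A = 6M₀ab/L³ = 6·8·6·2/8³ = 9/8 kN
  M_A = M₀b(2a-b)/L² = 8·2·(2·6-2)/8² = 5/2 kN·m
  R_B = -6M₀ab/L³ = -6·8·6·2/8³ = -9/8 kN
  M_B = M₀a(2b-a)/L² = 8·6·(2·2-6)/8² = -3/2 kN·m
Load 3 — point force P=20 kN at a=24/5 m (b=L-a=16/5):
  R_A = Pb²(3a+b)/L³ = 20·(16/5)²·(3·(24/5)+(16/5))/8³ = 176/25 kN
  M_A = Pab²/L² = 20·(24/5)·(16/5)²/8² = 384/25 kN·m
  R_B = Pa²(a+3b)/L³ = 20·(24/5)²·((24/5)+3·(16/5))/8³ = 324/25 kN
  M_B = -Pa²b/L² = -20·(24/5)²·(16/5)/8² = -576/25 kN·m
Load 4 — applied couple M₀=17 kN·m at a=16/5 m (b=L-a=24/5):
  R_A = 6M₀ab/L³ = 6·17·(16/5)·(24/5)/8³ = 153/50 kN
  M_A = M₀b(2a-b)/L² = 17·(24/5)·(2·(16/5)-(24/5))/8² = 51/25 kN·m
  R_B = -6M₀ab/L³ = -6·17·(16/5)·(24/5)/8³ = -153/50 kN
  M_B = M₀a(2b-a)/L² = 17·(16/5)·(2·(24/5)-(16/5))/8² = 136/25 kN·m
Superposition: R_A = 3907/320 kN, M_A = 1487/80 kN·m, R_B = 2493/320 kN, M_B = -1353/80 kN·m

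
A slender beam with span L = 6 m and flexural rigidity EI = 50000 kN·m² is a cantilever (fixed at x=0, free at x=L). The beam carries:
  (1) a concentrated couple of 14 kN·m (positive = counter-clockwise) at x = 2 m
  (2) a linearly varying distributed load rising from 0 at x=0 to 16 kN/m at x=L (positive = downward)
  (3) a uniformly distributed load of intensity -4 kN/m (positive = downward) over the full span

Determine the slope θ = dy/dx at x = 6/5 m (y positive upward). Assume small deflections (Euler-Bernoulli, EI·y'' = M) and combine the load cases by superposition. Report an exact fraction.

Load 1 — applied couple M₀=14 kN·m at a=2 m (b=L-a=4):
  θ_1 = M₀x/EI  [x≤a] = 14·(6/5)/50000 = 21/62500 rad
Load 2 — triangular load w₀=16 kN/m (0→w₀ over full span):
  θ_2 = (w₀Lx²/4-w₀L²x/3-w₀x⁴/(24L))/EI = (16·6·(6/5)²/4-16·6²·(6/5)/3-16·(6/5)⁴/(24·6))/50000 = -7659/1953125 rad
Load 3 — uniform load w=-4 kN/m over full span:
  θ_3 = -wx(x²-3Lx+3L²)/(6EI) = -(-4)·(6/5)·((6/5)²-3·6·(6/5)+3·6²)/(6·50000) = 549/390625 rad
Superposition: θ = Σ θ_i = -17031/7812500 rad ≈ -0.002180 rad

θ(6/5) = -17031/7812500 rad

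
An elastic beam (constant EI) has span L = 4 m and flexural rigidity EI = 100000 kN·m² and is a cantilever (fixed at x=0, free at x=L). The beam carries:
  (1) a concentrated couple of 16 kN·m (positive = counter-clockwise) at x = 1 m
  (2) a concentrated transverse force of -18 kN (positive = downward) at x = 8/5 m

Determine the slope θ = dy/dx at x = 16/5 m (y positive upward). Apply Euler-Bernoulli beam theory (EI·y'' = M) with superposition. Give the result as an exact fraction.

Load 1 — applied couple M₀=16 kN·m at a=1 m (b=L-a=3):
  θ_1 = M₀a/EI  [x>a] = 16·1/100000 = 1/6250 rad
Load 2 — point force P=-18 kN at a=8/5 m (b=L-a=12/5):
  θ_2 = -Pa²/(2EI)  [x>a] = -(-18)·(8/5)²/(2·100000) = 18/78125 rad
Superposition: θ = Σ θ_i = 61/156250 rad ≈ 0.000390 rad

θ(16/5) = 61/156250 rad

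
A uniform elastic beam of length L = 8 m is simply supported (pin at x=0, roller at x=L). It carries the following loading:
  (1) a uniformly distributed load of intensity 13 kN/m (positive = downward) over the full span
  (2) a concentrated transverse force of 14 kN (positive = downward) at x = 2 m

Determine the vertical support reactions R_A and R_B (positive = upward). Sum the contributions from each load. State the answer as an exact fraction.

Load 1 — uniform load w=13 kN/m over full span:
  R_A = wL/2 = 13·8/2 = 52 kN
  R_B = wL/2 = 13·8/2 = 52 kN
Load 2 — point force P=14 kN at a=2 m (b=L-a=6):
  R_A = Pb/L = 14·6/8 = 21/2 kN
  R_B = Pa/L = 14·2/8 = 7/2 kN
Superposition: R_A = 125/2 kN, R_B = 111/2 kN

R_A = 125/2 kN, R_B = 111/2 kN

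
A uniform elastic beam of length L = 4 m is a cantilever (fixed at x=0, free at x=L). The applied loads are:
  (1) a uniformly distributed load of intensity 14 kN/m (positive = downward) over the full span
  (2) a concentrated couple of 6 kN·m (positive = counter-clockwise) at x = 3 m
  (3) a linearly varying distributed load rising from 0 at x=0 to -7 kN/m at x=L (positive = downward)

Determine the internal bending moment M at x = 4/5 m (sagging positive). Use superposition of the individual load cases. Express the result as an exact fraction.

Load 1 — uniform load w=14 kN/m over full span:
  M_1 = -w(L-x)²/2 = -14·(4-(4/5))²/2 = -1792/25 kN·m
Load 2 — applied couple M₀=6 kN·m at a=3 m (b=L-a=1):
  M_2 = M₀  [x≤a] = 6 = 6 kN·m
Load 3 — triangular load w₀=-7 kN/m (0→w₀ over full span):
  M_3 = w₀Lx/2 - w₀L²/3 - w₀x³/(6L) = (-7)·4·(4/5)/2 - (-7)·4²/3 - (-7)·(4/5)³/(6·4) = 9856/375 kN·m
Superposition: M = Σ M_i = -14774/375 kN·m ≈ -39.397333 kN·m

M(4/5) = -14774/375 kN·m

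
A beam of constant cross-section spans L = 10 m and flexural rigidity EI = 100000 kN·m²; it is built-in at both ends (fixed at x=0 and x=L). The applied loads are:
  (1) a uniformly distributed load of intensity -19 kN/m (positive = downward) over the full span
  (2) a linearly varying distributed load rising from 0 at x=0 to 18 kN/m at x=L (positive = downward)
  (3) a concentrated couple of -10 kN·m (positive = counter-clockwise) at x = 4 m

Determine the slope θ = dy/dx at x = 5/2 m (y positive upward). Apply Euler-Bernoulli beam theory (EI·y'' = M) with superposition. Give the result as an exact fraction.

θ(5/2) = 10033/12800000 rad

Load 1 — uniform load w=-19 kN/m over full span:
  θ_1 = -wx(L-x)(L-2x)/(12EI) = -(-19)·(5/2)·(10-(5/2))·(10-2·(5/2))/(12·100000) = 19/12800 rad
Load 2 — triangular load w₀=18 kN/m (0→w₀ over full span):
  θ_2 = -w₀(2x(L-x)(L-2x)(x+2L)+x²(L-x)²)/(120LEI) = -18·(2·(5/2)·(10-(5/2))·(10-2·(5/2))·((5/2)+2·10)+(5/2)²·(10-(5/2))²)/(120·10·100000) = -351/512000 rad
Load 3 — applied couple M₀=-10 kN·m at a=4 m (b=L-a=6):
  θ_3 = (R_Ax²/2 - M_Ax)/EI  [x≤a] with R_A=-36/25, M_A=-6/5 = ((-36/25)·(5/2)²/2 - (-6/5)·(5/2))/100000 = -3/200000 rad
Superposition: θ = Σ θ_i = 10033/12800000 rad ≈ 0.000784 rad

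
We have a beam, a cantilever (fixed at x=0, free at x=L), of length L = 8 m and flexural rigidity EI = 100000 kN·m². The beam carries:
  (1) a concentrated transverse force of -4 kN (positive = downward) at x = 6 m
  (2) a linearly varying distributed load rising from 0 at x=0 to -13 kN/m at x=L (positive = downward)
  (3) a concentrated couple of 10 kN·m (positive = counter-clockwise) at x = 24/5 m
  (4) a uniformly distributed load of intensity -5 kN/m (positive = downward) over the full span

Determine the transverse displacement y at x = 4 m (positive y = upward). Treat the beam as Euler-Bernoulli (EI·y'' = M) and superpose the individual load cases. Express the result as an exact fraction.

Load 1 — point force P=-4 kN at a=6 m (b=L-a=2):
  y_1 = -Px²(3a-x)/(6EI)  [x≤a] = -(-4)·4²·(3·6-4)/(6·100000) = 14/9375 m
Load 2 — triangular load w₀=-13 kN/m (0→w₀ over full span):
  y_2 = (w₀Lx³/12-w₀L²x²/6-w₀x⁵/(120L))/EI = ((-13)·8·4³/12-(-13)·8²·4²/6-(-13)·4⁵/(120·8))/100000 = 1573/93750 m
Load 3 — applied couple M₀=10 kN·m at a=24/5 m (b=L-a=16/5):
  y_3 = M₀x²/(2EI)  [x≤a] = 10·4²/(2·100000) = 1/1250 m
Load 4 — uniform load w=-5 kN/m over full span:
  y_4 = -wx²(x²-4Lx+6L²)/(24EI) = -(-5)·4²·(4²-4·8·4+6·8²)/(24·100000) = 17/1875 m
Superposition: y = Σ y_i = 1319/46875 m ≈ 0.028139 m

y(4) = 1319/46875 m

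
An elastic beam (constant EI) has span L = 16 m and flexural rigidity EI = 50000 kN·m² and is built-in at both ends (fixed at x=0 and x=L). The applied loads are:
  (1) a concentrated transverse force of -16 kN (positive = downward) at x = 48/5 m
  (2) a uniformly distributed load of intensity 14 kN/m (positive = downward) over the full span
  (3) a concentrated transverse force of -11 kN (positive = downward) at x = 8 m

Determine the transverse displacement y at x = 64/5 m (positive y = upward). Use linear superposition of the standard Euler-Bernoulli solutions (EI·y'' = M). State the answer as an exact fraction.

Load 1 — point force P=-16 kN at a=48/5 m (b=L-a=32/5):
  y_1 = -Pa²(L-x)²(3bL-(3b+a)(L-x))/(6L³EI)  [x>a] = -(-16)·(48/5)²·(16-(64/5))²·(3·(32/5)·16-(3·(32/5)+(48/5))·(16-(64/5)))/(6·16³·50000) = 129024/48828125 m
Load 2 — uniform load w=14 kN/m over full span:
  y_2 = -wx²(L-x)²/(24EI) = -14·(64/5)²·(16-(64/5))²/(24·50000) = -114688/5859375 m
Load 3 — point force P=-11 kN at a=8 m (b=L-a=8):
  y_3 = -Pa²(L-x)²(3bL-(3b+a)(L-x))/(6L³EI)  [x>a] = -(-11)·8²·(16-(64/5))²·(3·8·16-(3·8+8)·(16-(64/5)))/(6·16³·50000) = 1936/1171875 m
Superposition: y = Σ y_i = -2238128/146484375 m ≈ -0.015279 m

y(64/5) = -2238128/146484375 m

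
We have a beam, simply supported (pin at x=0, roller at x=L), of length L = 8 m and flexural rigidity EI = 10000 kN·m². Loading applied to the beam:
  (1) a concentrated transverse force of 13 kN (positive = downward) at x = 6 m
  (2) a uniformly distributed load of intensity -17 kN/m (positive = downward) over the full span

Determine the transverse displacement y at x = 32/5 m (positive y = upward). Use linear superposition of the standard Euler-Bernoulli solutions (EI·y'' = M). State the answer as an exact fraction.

Load 1 — point force P=13 kN at a=6 m (b=L-a=2):
  y_1 = -Pa(L-x)(2Lx-a²-x²)/(6LEI)  [x>a] = -13·6·(8-(32/5))·(2·8·(32/5)-6²-(32/5)²)/(6·8·10000) = -2067/312500 m
Load 2 — uniform load w=-17 kN/m over full span:
  y_2 = -wx(L³-2Lx²+x³)/(24EI) = -(-17)·(32/5)·(8³-2·8·(32/5)²+(32/5)³)/(24·10000) = 63104/1171875 m
Superposition: y = Σ y_i = 221411/4687500 m ≈ 0.047234 m

y(32/5) = 221411/4687500 m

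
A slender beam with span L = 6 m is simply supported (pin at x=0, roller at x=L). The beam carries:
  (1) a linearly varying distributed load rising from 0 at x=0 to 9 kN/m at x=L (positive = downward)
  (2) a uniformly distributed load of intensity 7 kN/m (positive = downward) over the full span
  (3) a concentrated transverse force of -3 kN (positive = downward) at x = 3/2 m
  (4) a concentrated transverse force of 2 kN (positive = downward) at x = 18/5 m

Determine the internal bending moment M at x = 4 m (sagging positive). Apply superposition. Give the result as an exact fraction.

Load 1 — triangular load w₀=9 kN/m (0→w₀ over full span):
  M_1 = w₀Lx/6 - w₀x³/(6L) = 9·6·4/6 - 9·4³/(6·6) = 20 kN·m
Load 2 — uniform load w=7 kN/m over full span:
  M_2 = wx(L-x)/2 = 7·4·(6-4)/2 = 28 kN·m
Load 3 — point force P=-3 kN at a=3/2 m (b=L-a=9/2):
  M_3 = Pa(L-x)/L  [x>a] = (-3)·(3/2)·(6-4)/6 = -3/2 kN·m
Load 4 — point force P=2 kN at a=18/5 m (b=L-a=12/5):
  M_4 = Pa(L-x)/L  [x>a] = 2·(18/5)·(6-4)/6 = 12/5 kN·m
Superposition: M = Σ M_i = 489/10 kN·m ≈ 48.900000 kN·m

M(4) = 489/10 kN·m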